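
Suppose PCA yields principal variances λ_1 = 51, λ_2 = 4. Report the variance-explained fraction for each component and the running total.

Step 1 — total variance = trace(Sigma) = Σ λ_i = 51 + 4 = 55.

Step 2 — fraction explained by component i = λ_i / Σ λ:
  PC1: 51/55 = 0.9273
  PC2: 4/55 = 0.0727

Step 3 — cumulative fraction after k components = (λ_1 + ... + λ_k) / Σ λ:
  k = 1: 51/55 = 0.9273
  k = 2: (51 + 4)/55 = 55/55 = 1

Summary (fraction, with percent):

explained: PC1 0.9273 (92.73%), PC2 0.0727 (7.27%);  cumulative: 0.9273, 1


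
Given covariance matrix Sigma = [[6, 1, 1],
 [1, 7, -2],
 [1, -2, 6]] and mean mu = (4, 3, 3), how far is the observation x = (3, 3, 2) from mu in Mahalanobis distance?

Step 1 — centre the observation: (x - mu) = (-1, 0, -1).

Step 2 — invert Sigma (cofactor / det for 3×3, or solve directly):
  Sigma^{-1} = [[0.1801, -0.0379, -0.0427],
 [-0.0379, 0.1659, 0.0616],
 [-0.0427, 0.0616, 0.1943]].

Step 3 — form the quadratic (x - mu)^T · Sigma^{-1} · (x - mu):
  Sigma^{-1} · (x - mu) = (-0.1374, -0.0237, -0.1517).
  (x - mu)^T · [Sigma^{-1} · (x - mu)] = (-1)·(-0.1374) + (0)·(-0.0237) + (-1)·(-0.1517) = 0.2891.

Step 4 — take square root: d = √(0.2891) ≈ 0.5377.

d(x, mu) = √(0.2891) ≈ 0.5377


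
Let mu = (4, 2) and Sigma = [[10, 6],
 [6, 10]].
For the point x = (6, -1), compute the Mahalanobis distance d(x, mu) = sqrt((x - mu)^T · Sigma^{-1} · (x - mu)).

Step 1 — centre the observation: (x - mu) = (2, -3).

Step 2 — invert Sigma. det(Sigma) = 10·10 - (6)² = 64.
  Sigma^{-1} = (1/det) · [[d, -b], [-b, a]] = [[0.1562, -0.0938],
 [-0.0938, 0.1562]].

Step 3 — form the quadratic (x - mu)^T · Sigma^{-1} · (x - mu):
  Sigma^{-1} · (x - mu) = (0.5938, -0.6562).
  (x - mu)^T · [Sigma^{-1} · (x - mu)] = (2)·(0.5938) + (-3)·(-0.6562) = 3.1562.

Step 4 — take square root: d = √(3.1562) ≈ 1.7766.

d(x, mu) = √(3.1562) ≈ 1.7766


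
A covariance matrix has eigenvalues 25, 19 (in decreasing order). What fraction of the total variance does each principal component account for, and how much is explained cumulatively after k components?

Step 1 — total variance = trace(Sigma) = Σ λ_i = 25 + 19 = 44.

Step 2 — fraction explained by component i = λ_i / Σ λ:
  PC1: 25/44 = 0.5682
  PC2: 19/44 = 0.4318

Step 3 — cumulative fraction after k components = (λ_1 + ... + λ_k) / Σ λ:
  k = 1: 25/44 = 0.5682
  k = 2: (25 + 19)/44 = 44/44 = 1

Summary (fraction, with percent):

explained: PC1 0.5682 (56.82%), PC2 0.4318 (43.18%);  cumulative: 0.5682, 1


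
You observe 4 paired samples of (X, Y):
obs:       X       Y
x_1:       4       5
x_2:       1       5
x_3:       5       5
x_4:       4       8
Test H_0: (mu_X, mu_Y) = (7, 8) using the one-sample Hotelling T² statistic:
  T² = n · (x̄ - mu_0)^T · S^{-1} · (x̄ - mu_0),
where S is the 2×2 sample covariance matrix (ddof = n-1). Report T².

Step 1 — sample mean vector:
  mean(X) = (4 + 1 + 5 + 4) / 4 = 14/4 = 3.5
  mean(Y) = (5 + 5 + 5 + 8) / 4 = 23/4 = 5.75
  x̄ = (3.5, 5.75),  deviation x̄ - mu_0 = (3.5, 5.75) - (7, 8) = (-3.5, -2.25).

Step 2 — sample covariance matrix, S[i,j] = (1/(n-1)) · Σ_k (x_{k,i} - mean_i) · (x_{k,j} - mean_j), divisor n-1 = 3:
  S[X,X] = ((0.5)·(0.5) + (-2.5)·(-2.5) + (1.5)·(1.5) + (0.5)·(0.5)) / 3 = 9/3 = 3
  S[X,Y] = ((0.5)·(-0.75) + (-2.5)·(-0.75) + (1.5)·(-0.75) + (0.5)·(2.25)) / 3 = 1.5/3 = 0.5
  S[Y,Y] = ((-0.75)·(-0.75) + (-0.75)·(-0.75) + (-0.75)·(-0.75) + (2.25)·(2.25)) / 3 = 6.75/3 = 2.25
  S = [[3, 0.5],
 [0.5, 2.25]].

Step 3 — invert S. det(S) = 3·2.25 - (0.5)² = 6.5.
  S^{-1} = (1/det) · [[d, -b], [-b, a]] = [[0.3462, -0.0769],
 [-0.0769, 0.4615]].

Step 4 — quadratic form (x̄ - mu_0)^T · S^{-1} · (x̄ - mu_0):
  S^{-1} · (x̄ - mu_0) = (-1.0385, -0.7692),
  (x̄ - mu_0)^T · [...] = (-3.5)·(-1.0385) + (-2.25)·(-0.7692) = 5.3654.

Step 5 — scale by n: T² = 4 · 5.3654 = 21.4615.

T² ≈ 21.4615


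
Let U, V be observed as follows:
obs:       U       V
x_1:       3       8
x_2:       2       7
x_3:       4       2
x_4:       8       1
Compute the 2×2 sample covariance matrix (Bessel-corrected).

Step 1 — column means:
  mean(U) = (3 + 2 + 4 + 8) / 4 = 17/4 = 4.25
  mean(V) = (8 + 7 + 2 + 1) / 4 = 18/4 = 4.5

Step 2 — sample covariance S[i,j] = (1/(n-1)) · Σ_k (x_{k,i} - mean_i) · (x_{k,j} - mean_j), with n-1 = 3.
  S[U,U] = ((-1.25)·(-1.25) + (-2.25)·(-2.25) + (-0.25)·(-0.25) + (3.75)·(3.75)) / 3 = 20.75/3 = 6.9167
  S[U,V] = ((-1.25)·(3.5) + (-2.25)·(2.5) + (-0.25)·(-2.5) + (3.75)·(-3.5)) / 3 = -22.5/3 = -7.5
  S[V,V] = ((3.5)·(3.5) + (2.5)·(2.5) + (-2.5)·(-2.5) + (-3.5)·(-3.5)) / 3 = 37/3 = 12.3333

S is symmetric (S[j,i] = S[i,j]). Assembling:

S = [[6.9167, -7.5],
 [-7.5, 12.3333]]


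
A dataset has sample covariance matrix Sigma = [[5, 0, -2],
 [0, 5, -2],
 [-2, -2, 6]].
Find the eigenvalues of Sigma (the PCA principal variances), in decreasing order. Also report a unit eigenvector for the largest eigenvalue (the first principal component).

Step 1 — characteristic polynomial p(λ) = det(λI - Sigma) = λ³ - tr·λ² + c_1·λ - det, where tr = trace, c_1 = sum of the principal 2×2 minors, det = det(Sigma):
  tr = 5 + 5 + 6 = 16,
  c_1 = (5·5 - (0)²) + (5·6 - (-2)²) + (5·6 - (-2)²) = 25 + 26 + 26 = 77,
  det = 5·(5·6 - (-2)²) - (0)·((0)·6 - (-2)·(-2)) + (-2)·((0)·(-2) - 5·(-2)) = 5·(26) - (0)·(-4) + (-2)·(10) = 110.
  So p(λ) = λ³ - 16λ² + 77λ - 110.
Step 2 — look for an integer root (rational root theorem: any rational root is an integer divisor of 110). Testing λ = 5:
  p(5) = 125 - 400 + 385 - 110 = 0  ✓
  Dividing out (λ - 5): p(λ) = (λ - 5)(λ² - 11λ + 22).
Step 3 — remaining eigenvalues from the quadratic λ² - 11λ + 22 = 0:
  Δ = 11² - 4·22 = 121 - 88 = 33,  λ = (11 ± √33)/2 = (11 ± 5.7446)/2 ≈ 8.3723 or 2.6277.
  Sorted: λ_1 = 8.3723,  λ_2 = 5,  λ_3 = 2.6277  (check: sum = 16 = tr ✓).

Step 4 — unit eigenvector for λ_1 ≈ 8.3723: v spans the null space of (Sigma - λ_1 I), whose rows are
  r_1 = (-3.3723, 0, -2),  r_2 = (0, -3.3723, -2),  r_3 = (-2, -2, -2.3723).
  v is orthogonal to every row, so take v ∝ r_1 × r_2 = ((0)·(-2) - (-2)·(-3.3723), (-2)·(0) - (-3.3723)·(-2), (-3.3723)·(-3.3723) - (0)·(0)) ≈ (-6.7446, -6.7446, 11.3723).
  Rescale (multiply by -1 so the first nonzero entry is positive): u = (6.7446, 6.7446, -11.3723).
  ||u|| = √((6.7446)² + (6.7446)² + (-11.3723)²) = √(220.307) ≈ 14.8427,  v_1 = u/||u|| ≈ (0.4544, 0.4544, -0.7662) (||v_1|| = 1).

λ_1 = 8.3723,  λ_2 = 5,  λ_3 = 2.6277;  v_1 ≈ (0.4544, 0.4544, -0.7662)


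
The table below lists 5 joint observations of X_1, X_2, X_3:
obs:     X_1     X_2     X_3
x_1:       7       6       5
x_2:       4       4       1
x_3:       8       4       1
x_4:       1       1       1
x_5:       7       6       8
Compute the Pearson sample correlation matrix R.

Step 1 — column means:
  mean(X_1) = (7 + 4 + 8 + 1 + 7) / 5 = 27/5 = 5.4
  mean(X_2) = (6 + 4 + 4 + 1 + 6) / 5 = 21/5 = 4.2
  mean(X_3) = (5 + 1 + 1 + 1 + 8) / 5 = 16/5 = 3.2

Step 2 — sample variances and covariances s[i,j] = (1/(n-1)) · Σ_k (x_{k,i} - mean_i) · (x_{k,j} - mean_j), with n-1 = 4:
  s[X_1,X_1] = ((1.6)·(1.6) + (-1.4)·(-1.4) + (2.6)·(2.6) + (-4.4)·(-4.4) + (1.6)·(1.6)) / 4 = 33.2/4 = 8.3
  s[X_1,X_2] = ((1.6)·(1.8) + (-1.4)·(-0.2) + (2.6)·(-0.2) + (-4.4)·(-3.2) + (1.6)·(1.8)) / 4 = 19.6/4 = 4.9
  s[X_1,X_3] = ((1.6)·(1.8) + (-1.4)·(-2.2) + (2.6)·(-2.2) + (-4.4)·(-2.2) + (1.6)·(4.8)) / 4 = 17.6/4 = 4.4
  s[X_2,X_2] = ((1.8)·(1.8) + (-0.2)·(-0.2) + (-0.2)·(-0.2) + (-3.2)·(-3.2) + (1.8)·(1.8)) / 4 = 16.8/4 = 4.2
  s[X_2,X_3] = ((1.8)·(1.8) + (-0.2)·(-2.2) + (-0.2)·(-2.2) + (-3.2)·(-2.2) + (1.8)·(4.8)) / 4 = 19.8/4 = 4.95
  s[X_3,X_3] = ((1.8)·(1.8) + (-2.2)·(-2.2) + (-2.2)·(-2.2) + (-2.2)·(-2.2) + (4.8)·(4.8)) / 4 = 40.8/4 = 10.2
  Sample standard deviations s_i = √(s[i,i]):
  s(X_1) = √(8.3) = 2.881
  s(X_2) = √(4.2) = 2.0494
  s(X_3) = √(10.2) = 3.1937

Step 3 — r_{ij} = s_{ij} / (s_i · s_j):
  r[X_1,X_1] = 1 (diagonal).
  r[X_1,X_2] = 4.9 / (2.881 · 2.0494) = 4.9 / 5.9042 = 0.8299
  r[X_1,X_3] = 4.4 / (2.881 · 3.1937) = 4.4 / 9.2011 = 0.4782
  r[X_2,X_2] = 1 (diagonal).
  r[X_2,X_3] = 4.95 / (2.0494 · 3.1937) = 4.95 / 6.5452 = 0.7563
  r[X_3,X_3] = 1 (diagonal).

R is symmetric with unit diagonal. Assembling:

R = [[1, 0.8299, 0.4782],
 [0.8299, 1, 0.7563],
 [0.4782, 0.7563, 1]]


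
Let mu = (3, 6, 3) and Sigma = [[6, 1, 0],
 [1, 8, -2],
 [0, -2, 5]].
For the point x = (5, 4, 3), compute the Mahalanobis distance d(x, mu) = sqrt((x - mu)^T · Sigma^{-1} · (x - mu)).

Step 1 — centre the observation: (x - mu) = (2, -2, 0).

Step 2 — invert Sigma (cofactor / det for 3×3, or solve directly):
  Sigma^{-1} = [[0.1706, -0.0237, -0.0095],
 [-0.0237, 0.1422, 0.0569],
 [-0.0095, 0.0569, 0.2227]].

Step 3 — form the quadratic (x - mu)^T · Sigma^{-1} · (x - mu):
  Sigma^{-1} · (x - mu) = (0.3886, -0.3318, -0.1327).
  (x - mu)^T · [Sigma^{-1} · (x - mu)] = (2)·(0.3886) + (-2)·(-0.3318) + (0)·(-0.1327) = 1.4408.

Step 4 — take square root: d = √(1.4408) ≈ 1.2003.

d(x, mu) = √(1.4408) ≈ 1.2003


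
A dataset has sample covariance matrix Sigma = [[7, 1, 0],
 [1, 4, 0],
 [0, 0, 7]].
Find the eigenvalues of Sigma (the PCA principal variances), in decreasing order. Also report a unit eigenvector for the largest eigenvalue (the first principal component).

Step 1 — characteristic polynomial p(λ) = det(λI - Sigma) = λ³ - tr·λ² + c_1·λ - det, where tr = trace, c_1 = sum of the principal 2×2 minors, det = det(Sigma):
  tr = 7 + 4 + 7 = 18,
  c_1 = (7·4 - (1)²) + (7·7 - (0)²) + (4·7 - (0)²) = 27 + 49 + 28 = 104,
  det = 7·(4·7 - (0)²) - (1)·((1)·7 - (0)·(0)) + (0)·((1)·(0) - 4·(0)) = 7·(28) - (1)·(7) + (0)·(0) = 189.
  So p(λ) = λ³ - 18λ² + 104λ - 189.
Step 2 — look for an integer root (rational root theorem: any rational root is an integer divisor of 189). Testing λ = 7:
  p(7) = 343 - 882 + 728 - 189 = 0  ✓
  Dividing out (λ - 7): p(λ) = (λ - 7)(λ² - 11λ + 27).
Step 3 — remaining eigenvalues from the quadratic λ² - 11λ + 27 = 0:
  Δ = 11² - 4·27 = 121 - 108 = 13,  λ = (11 ± √13)/2 = (11 ± 3.6056)/2 ≈ 7.3028 or 3.6972.
  Sorted: λ_1 = 7.3028,  λ_2 = 7,  λ_3 = 3.6972  (check: sum = 18 = tr ✓).

Step 4 — unit eigenvector for λ_1 ≈ 7.3028: v spans the null space of (Sigma - λ_1 I), whose rows are
  r_1 = (-0.3028, 1, 0),  r_2 = (1, -3.3028, 0),  r_3 = (0, 0, -0.3028).
  v is orthogonal to every row, so take v ∝ r_1 × r_3 = ((1)·(-0.3028) - (0)·(0), (0)·(0) - (-0.3028)·(-0.3028), (-0.3028)·(0) - (1)·(0)) ≈ (-0.3028, -0.0917, 0).
  Rescale (multiply by -1 so the first nonzero entry is positive): u = (0.3028, 0.0917, 0).
  ||u|| = √((0.3028)² + (0.0917)² + (0)²) = √(0.1001) ≈ 0.3163,  v_1 = u/||u|| ≈ (0.9571, 0.2898, 0) (||v_1|| = 1).

λ_1 = 7.3028,  λ_2 = 7,  λ_3 = 3.6972;  v_1 ≈ (0.9571, 0.2898, 0)


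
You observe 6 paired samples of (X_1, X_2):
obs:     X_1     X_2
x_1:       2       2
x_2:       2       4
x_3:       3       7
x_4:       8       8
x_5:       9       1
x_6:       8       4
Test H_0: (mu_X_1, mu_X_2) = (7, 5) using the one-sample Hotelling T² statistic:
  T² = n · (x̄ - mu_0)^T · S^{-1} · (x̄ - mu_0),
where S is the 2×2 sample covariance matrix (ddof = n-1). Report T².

Step 1 — sample mean vector:
  mean(X_1) = (2 + 2 + 3 + 8 + 9 + 8) / 6 = 32/6 = 5.3333
  mean(X_2) = (2 + 4 + 7 + 8 + 1 + 4) / 6 = 26/6 = 4.3333
  x̄ = (5.3333, 4.3333),  deviation x̄ - mu_0 = (5.3333, 4.3333) - (7, 5) = (-1.6667, -0.6667).

Step 2 — sample covariance matrix, S[i,j] = (1/(n-1)) · Σ_k (x_{k,i} - mean_i) · (x_{k,j} - mean_j), divisor n-1 = 5:
  S[X_1,X_1] = ((-3.3333)·(-3.3333) + (-3.3333)·(-3.3333) + (-2.3333)·(-2.3333) + (2.6667)·(2.6667) + (3.6667)·(3.6667) + (2.6667)·(2.6667)) / 5 = 55.3333/5 = 11.0667
  S[X_1,X_2] = ((-3.3333)·(-2.3333) + (-3.3333)·(-0.3333) + (-2.3333)·(2.6667) + (2.6667)·(3.6667) + (3.6667)·(-3.3333) + (2.6667)·(-0.3333)) / 5 = -0.6667/5 = -0.1333
  S[X_2,X_2] = ((-2.3333)·(-2.3333) + (-0.3333)·(-0.3333) + (2.6667)·(2.6667) + (3.6667)·(3.6667) + (-3.3333)·(-3.3333) + (-0.3333)·(-0.3333)) / 5 = 37.3333/5 = 7.4667
  S = [[11.0667, -0.1333],
 [-0.1333, 7.4667]].

Step 3 — invert S. det(S) = 11.0667·7.4667 - (-0.1333)² = 82.6133.
  S^{-1} = (1/det) · [[d, -b], [-b, a]] = [[0.0904, 0.0016],
 [0.0016, 0.134]].

Step 4 — quadratic form (x̄ - mu_0)^T · S^{-1} · (x̄ - mu_0):
  S^{-1} · (x̄ - mu_0) = (-0.1517, -0.092),
  (x̄ - mu_0)^T · [...] = (-1.6667)·(-0.1517) + (-0.6667)·(-0.092) = 0.3142.

Step 5 — scale by n: T² = 6 · 0.3142 = 1.8851.

T² ≈ 1.8851


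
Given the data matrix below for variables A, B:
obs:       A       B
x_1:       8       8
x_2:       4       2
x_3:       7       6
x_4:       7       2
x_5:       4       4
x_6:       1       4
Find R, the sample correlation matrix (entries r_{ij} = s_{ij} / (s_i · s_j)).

Step 1 — column means:
  mean(A) = (8 + 4 + 7 + 7 + 4 + 1) / 6 = 31/6 = 5.1667
  mean(B) = (8 + 2 + 6 + 2 + 4 + 4) / 6 = 26/6 = 4.3333

Step 2 — sample variances and covariances s[i,j] = (1/(n-1)) · Σ_k (x_{k,i} - mean_i) · (x_{k,j} - mean_j), with n-1 = 5:
  s[A,A] = ((2.8333)·(2.8333) + (-1.1667)·(-1.1667) + (1.8333)·(1.8333) + (1.8333)·(1.8333) + (-1.1667)·(-1.1667) + (-4.1667)·(-4.1667)) / 5 = 34.8333/5 = 6.9667
  s[A,B] = ((2.8333)·(3.6667) + (-1.1667)·(-2.3333) + (1.8333)·(1.6667) + (1.8333)·(-2.3333) + (-1.1667)·(-0.3333) + (-4.1667)·(-0.3333)) / 5 = 13.6667/5 = 2.7333
  s[B,B] = ((3.6667)·(3.6667) + (-2.3333)·(-2.3333) + (1.6667)·(1.6667) + (-2.3333)·(-2.3333) + (-0.3333)·(-0.3333) + (-0.3333)·(-0.3333)) / 5 = 27.3333/5 = 5.4667
  Sample standard deviations s_i = √(s[i,i]):
  s(A) = √(6.9667) = 2.6394
  s(B) = √(5.4667) = 2.3381

Step 3 — r_{ij} = s_{ij} / (s_i · s_j):
  r[A,A] = 1 (diagonal).
  r[A,B] = 2.7333 / (2.6394 · 2.3381) = 2.7333 / 6.1713 = 0.4429
  r[B,B] = 1 (diagonal).

R is symmetric with unit diagonal. Assembling:

R = [[1, 0.4429],
 [0.4429, 1]]


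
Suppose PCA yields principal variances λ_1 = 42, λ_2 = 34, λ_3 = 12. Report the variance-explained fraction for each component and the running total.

Step 1 — total variance = trace(Sigma) = Σ λ_i = 42 + 34 + 12 = 88.

Step 2 — fraction explained by component i = λ_i / Σ λ:
  PC1: 42/88 = 0.4773
  PC2: 34/88 = 0.3864
  PC3: 12/88 = 0.1364

Step 3 — cumulative fraction after k components = (λ_1 + ... + λ_k) / Σ λ:
  k = 1: 42/88 = 0.4773
  k = 2: (42 + 34)/88 = 76/88 = 0.8636
  k = 3: (42 + 34 + 12)/88 = 88/88 = 1

Summary (fraction, with percent):

explained: PC1 0.4773 (47.73%), PC2 0.3864 (38.64%), PC3 0.1364 (13.64%);  cumulative: 0.4773, 0.8636, 1


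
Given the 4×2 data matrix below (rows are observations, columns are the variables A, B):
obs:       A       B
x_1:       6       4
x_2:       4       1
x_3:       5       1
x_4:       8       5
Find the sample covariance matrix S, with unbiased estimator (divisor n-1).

Step 1 — column means:
  mean(A) = (6 + 4 + 5 + 8) / 4 = 23/4 = 5.75
  mean(B) = (4 + 1 + 1 + 5) / 4 = 11/4 = 2.75

Step 2 — sample covariance S[i,j] = (1/(n-1)) · Σ_k (x_{k,i} - mean_i) · (x_{k,j} - mean_j), with n-1 = 3.
  S[A,A] = ((0.25)·(0.25) + (-1.75)·(-1.75) + (-0.75)·(-0.75) + (2.25)·(2.25)) / 3 = 8.75/3 = 2.9167
  S[A,B] = ((0.25)·(1.25) + (-1.75)·(-1.75) + (-0.75)·(-1.75) + (2.25)·(2.25)) / 3 = 9.75/3 = 3.25
  S[B,B] = ((1.25)·(1.25) + (-1.75)·(-1.75) + (-1.75)·(-1.75) + (2.25)·(2.25)) / 3 = 12.75/3 = 4.25

S is symmetric (S[j,i] = S[i,j]). Assembling:

S = [[2.9167, 3.25],
 [3.25, 4.25]]


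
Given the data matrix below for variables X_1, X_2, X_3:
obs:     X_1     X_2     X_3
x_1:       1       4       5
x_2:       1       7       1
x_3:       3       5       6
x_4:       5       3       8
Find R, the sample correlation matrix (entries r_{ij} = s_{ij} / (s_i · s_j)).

Step 1 — column means:
  mean(X_1) = (1 + 1 + 3 + 5) / 4 = 10/4 = 2.5
  mean(X_2) = (4 + 7 + 5 + 3) / 4 = 19/4 = 4.75
  mean(X_3) = (5 + 1 + 6 + 8) / 4 = 20/4 = 5

Step 2 — sample variances and covariances s[i,j] = (1/(n-1)) · Σ_k (x_{k,i} - mean_i) · (x_{k,j} - mean_j), with n-1 = 3:
  s[X_1,X_1] = ((-1.5)·(-1.5) + (-1.5)·(-1.5) + (0.5)·(0.5) + (2.5)·(2.5)) / 3 = 11/3 = 3.6667
  s[X_1,X_2] = ((-1.5)·(-0.75) + (-1.5)·(2.25) + (0.5)·(0.25) + (2.5)·(-1.75)) / 3 = -6.5/3 = -2.1667
  s[X_1,X_3] = ((-1.5)·(0) + (-1.5)·(-4) + (0.5)·(1) + (2.5)·(3)) / 3 = 14/3 = 4.6667
  s[X_2,X_2] = ((-0.75)·(-0.75) + (2.25)·(2.25) + (0.25)·(0.25) + (-1.75)·(-1.75)) / 3 = 8.75/3 = 2.9167
  s[X_2,X_3] = ((-0.75)·(0) + (2.25)·(-4) + (0.25)·(1) + (-1.75)·(3)) / 3 = -14/3 = -4.6667
  s[X_3,X_3] = ((0)·(0) + (-4)·(-4) + (1)·(1) + (3)·(3)) / 3 = 26/3 = 8.6667
  Sample standard deviations s_i = √(s[i,i]):
  s(X_1) = √(3.6667) = 1.9149
  s(X_2) = √(2.9167) = 1.7078
  s(X_3) = √(8.6667) = 2.9439

Step 3 — r_{ij} = s_{ij} / (s_i · s_j):
  r[X_1,X_1] = 1 (diagonal).
  r[X_1,X_2] = -2.1667 / (1.9149 · 1.7078) = -2.1667 / 3.2702 = -0.6625
  r[X_1,X_3] = 4.6667 / (1.9149 · 2.9439) = 4.6667 / 5.6372 = 0.8278
  r[X_2,X_2] = 1 (diagonal).
  r[X_2,X_3] = -4.6667 / (1.7078 · 2.9439) = -4.6667 / 5.0277 = -0.9282
  r[X_3,X_3] = 1 (diagonal).

R is symmetric with unit diagonal. Assembling:

R = [[1, -0.6625, 0.8278],
 [-0.6625, 1, -0.9282],
 [0.8278, -0.9282, 1]]


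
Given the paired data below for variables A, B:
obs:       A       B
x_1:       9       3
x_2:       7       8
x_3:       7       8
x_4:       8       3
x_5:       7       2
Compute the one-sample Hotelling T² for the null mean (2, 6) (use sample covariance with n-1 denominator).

Step 1 — sample mean vector:
  mean(A) = (9 + 7 + 7 + 8 + 7) / 5 = 38/5 = 7.6
  mean(B) = (3 + 8 + 8 + 3 + 2) / 5 = 24/5 = 4.8
  x̄ = (7.6, 4.8),  deviation x̄ - mu_0 = (7.6, 4.8) - (2, 6) = (5.6, -1.2).

Step 2 — sample covariance matrix, S[i,j] = (1/(n-1)) · Σ_k (x_{k,i} - mean_i) · (x_{k,j} - mean_j), divisor n-1 = 4:
  S[A,A] = ((1.4)·(1.4) + (-0.6)·(-0.6) + (-0.6)·(-0.6) + (0.4)·(0.4) + (-0.6)·(-0.6)) / 4 = 3.2/4 = 0.8
  S[A,B] = ((1.4)·(-1.8) + (-0.6)·(3.2) + (-0.6)·(3.2) + (0.4)·(-1.8) + (-0.6)·(-2.8)) / 4 = -5.4/4 = -1.35
  S[B,B] = ((-1.8)·(-1.8) + (3.2)·(3.2) + (3.2)·(3.2) + (-1.8)·(-1.8) + (-2.8)·(-2.8)) / 4 = 34.8/4 = 8.7
  S = [[0.8, -1.35],
 [-1.35, 8.7]].

Step 3 — invert S. det(S) = 0.8·8.7 - (-1.35)² = 5.1375.
  S^{-1} = (1/det) · [[d, -b], [-b, a]] = [[1.6934, 0.2628],
 [0.2628, 0.1557]].

Step 4 — quadratic form (x̄ - mu_0)^T · S^{-1} · (x̄ - mu_0):
  S^{-1} · (x̄ - mu_0) = (9.1679, 1.2847),
  (x̄ - mu_0)^T · [...] = (5.6)·(9.1679) + (-1.2)·(1.2847) = 49.7985.

Step 5 — scale by n: T² = 5 · 49.7985 = 248.9927.

T² ≈ 248.9927


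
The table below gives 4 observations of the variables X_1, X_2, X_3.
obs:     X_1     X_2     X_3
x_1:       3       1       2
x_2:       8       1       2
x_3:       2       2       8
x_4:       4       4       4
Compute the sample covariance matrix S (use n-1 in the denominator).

Step 1 — column means:
  mean(X_1) = (3 + 8 + 2 + 4) / 4 = 17/4 = 4.25
  mean(X_2) = (1 + 1 + 2 + 4) / 4 = 8/4 = 2
  mean(X_3) = (2 + 2 + 8 + 4) / 4 = 16/4 = 4

Step 2 — sample covariance S[i,j] = (1/(n-1)) · Σ_k (x_{k,i} - mean_i) · (x_{k,j} - mean_j), with n-1 = 3.
  S[X_1,X_1] = ((-1.25)·(-1.25) + (3.75)·(3.75) + (-2.25)·(-2.25) + (-0.25)·(-0.25)) / 3 = 20.75/3 = 6.9167
  S[X_1,X_2] = ((-1.25)·(-1) + (3.75)·(-1) + (-2.25)·(0) + (-0.25)·(2)) / 3 = -3/3 = -1
  S[X_1,X_3] = ((-1.25)·(-2) + (3.75)·(-2) + (-2.25)·(4) + (-0.25)·(0)) / 3 = -14/3 = -4.6667
  S[X_2,X_2] = ((-1)·(-1) + (-1)·(-1) + (0)·(0) + (2)·(2)) / 3 = 6/3 = 2
  S[X_2,X_3] = ((-1)·(-2) + (-1)·(-2) + (0)·(4) + (2)·(0)) / 3 = 4/3 = 1.3333
  S[X_3,X_3] = ((-2)·(-2) + (-2)·(-2) + (4)·(4) + (0)·(0)) / 3 = 24/3 = 8

S is symmetric (S[j,i] = S[i,j]). Assembling:

S = [[6.9167, -1, -4.6667],
 [-1, 2, 1.3333],
 [-4.6667, 1.3333, 8]]


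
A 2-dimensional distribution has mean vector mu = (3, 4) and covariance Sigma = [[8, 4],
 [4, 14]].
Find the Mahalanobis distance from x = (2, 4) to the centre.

Step 1 — centre the observation: (x - mu) = (-1, 0).

Step 2 — invert Sigma. det(Sigma) = 8·14 - (4)² = 96.
  Sigma^{-1} = (1/det) · [[d, -b], [-b, a]] = [[0.1458, -0.0417],
 [-0.0417, 0.0833]].

Step 3 — form the quadratic (x - mu)^T · Sigma^{-1} · (x - mu):
  Sigma^{-1} · (x - mu) = (-0.1458, 0.0417).
  (x - mu)^T · [Sigma^{-1} · (x - mu)] = (-1)·(-0.1458) + (0)·(0.0417) = 0.1458.

Step 4 — take square root: d = √(0.1458) ≈ 0.3819.

d(x, mu) = √(0.1458) ≈ 0.3819


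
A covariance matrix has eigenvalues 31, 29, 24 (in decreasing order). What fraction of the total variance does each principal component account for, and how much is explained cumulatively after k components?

Step 1 — total variance = trace(Sigma) = Σ λ_i = 31 + 29 + 24 = 84.

Step 2 — fraction explained by component i = λ_i / Σ λ:
  PC1: 31/84 = 0.369
  PC2: 29/84 = 0.3452
  PC3: 24/84 = 0.2857

Step 3 — cumulative fraction after k components = (λ_1 + ... + λ_k) / Σ λ:
  k = 1: 31/84 = 0.369
  k = 2: (31 + 29)/84 = 60/84 = 0.7143
  k = 3: (31 + 29 + 24)/84 = 84/84 = 1

Summary (fraction, with percent):

explained: PC1 0.369 (36.9%), PC2 0.3452 (34.52%), PC3 0.2857 (28.57%);  cumulative: 0.369, 0.7143, 1


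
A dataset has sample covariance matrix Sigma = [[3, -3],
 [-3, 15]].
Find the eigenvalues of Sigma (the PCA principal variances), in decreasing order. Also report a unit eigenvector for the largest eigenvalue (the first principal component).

Step 1 — characteristic polynomial of 2×2 Sigma:
  det(Sigma - λI) = λ² - trace · λ + det = 0.
  trace = 3 + 15 = 18, det = 3·15 - (-3)² = 36.
Step 2 — discriminant:
  Δ = trace² - 4·det = 324 - 144 = 180.
Step 3 — eigenvalues:
  λ = (trace ± √Δ)/2 = (18 ± 13.4164)/2,
  λ_1 = 15.7082,  λ_2 = 2.2918.

Step 4 — unit eigenvector for λ_1: solve (Sigma - λ_1 I)v = 0. First row:
  (3 - 15.7082)·v_x + (-3)·v_y = 0, i.e. (-12.7082)·v_x + (-3)·v_y = 0,
  so v ∝ (b, λ_1 - a) = (-3, 12.7082); multiply by -1 so the first entry is positive: u = (3, -12.7082).
  ||u|| = √((3)² + (-12.7082)²) = √(170.4984) ≈ 13.0575,
  v_1 = u/||u|| ≈ (0.2298, -0.9732) (||v_1|| = 1).

λ_1 = 15.7082,  λ_2 = 2.2918;  v_1 ≈ (0.2298, -0.9732)


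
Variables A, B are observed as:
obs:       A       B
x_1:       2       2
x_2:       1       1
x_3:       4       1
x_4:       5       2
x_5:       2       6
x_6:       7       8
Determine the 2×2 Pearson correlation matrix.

Step 1 — column means:
  mean(A) = (2 + 1 + 4 + 5 + 2 + 7) / 6 = 21/6 = 3.5
  mean(B) = (2 + 1 + 1 + 2 + 6 + 8) / 6 = 20/6 = 3.3333

Step 2 — sample variances and covariances s[i,j] = (1/(n-1)) · Σ_k (x_{k,i} - mean_i) · (x_{k,j} - mean_j), with n-1 = 5:
  s[A,A] = ((-1.5)·(-1.5) + (-2.5)·(-2.5) + (0.5)·(0.5) + (1.5)·(1.5) + (-1.5)·(-1.5) + (3.5)·(3.5)) / 5 = 25.5/5 = 5.1
  s[A,B] = ((-1.5)·(-1.3333) + (-2.5)·(-2.3333) + (0.5)·(-2.3333) + (1.5)·(-1.3333) + (-1.5)·(2.6667) + (3.5)·(4.6667)) / 5 = 17/5 = 3.4
  s[B,B] = ((-1.3333)·(-1.3333) + (-2.3333)·(-2.3333) + (-2.3333)·(-2.3333) + (-1.3333)·(-1.3333) + (2.6667)·(2.6667) + (4.6667)·(4.6667)) / 5 = 43.3333/5 = 8.6667
  Sample standard deviations s_i = √(s[i,i]):
  s(A) = √(5.1) = 2.2583
  s(B) = √(8.6667) = 2.9439

Step 3 — r_{ij} = s_{ij} / (s_i · s_j):
  r[A,A] = 1 (diagonal).
  r[A,B] = 3.4 / (2.2583 · 2.9439) = 3.4 / 6.6483 = 0.5114
  r[B,B] = 1 (diagonal).

R is symmetric with unit diagonal. Assembling:

R = [[1, 0.5114],
 [0.5114, 1]]


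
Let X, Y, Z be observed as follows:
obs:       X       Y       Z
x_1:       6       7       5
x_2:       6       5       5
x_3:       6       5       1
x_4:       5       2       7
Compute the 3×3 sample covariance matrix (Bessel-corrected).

Step 1 — column means:
  mean(X) = (6 + 6 + 6 + 5) / 4 = 23/4 = 5.75
  mean(Y) = (7 + 5 + 5 + 2) / 4 = 19/4 = 4.75
  mean(Z) = (5 + 5 + 1 + 7) / 4 = 18/4 = 4.5

Step 2 — sample covariance S[i,j] = (1/(n-1)) · Σ_k (x_{k,i} - mean_i) · (x_{k,j} - mean_j), with n-1 = 3.
  S[X,X] = ((0.25)·(0.25) + (0.25)·(0.25) + (0.25)·(0.25) + (-0.75)·(-0.75)) / 3 = 0.75/3 = 0.25
  S[X,Y] = ((0.25)·(2.25) + (0.25)·(0.25) + (0.25)·(0.25) + (-0.75)·(-2.75)) / 3 = 2.75/3 = 0.9167
  S[X,Z] = ((0.25)·(0.5) + (0.25)·(0.5) + (0.25)·(-3.5) + (-0.75)·(2.5)) / 3 = -2.5/3 = -0.8333
  S[Y,Y] = ((2.25)·(2.25) + (0.25)·(0.25) + (0.25)·(0.25) + (-2.75)·(-2.75)) / 3 = 12.75/3 = 4.25
  S[Y,Z] = ((2.25)·(0.5) + (0.25)·(0.5) + (0.25)·(-3.5) + (-2.75)·(2.5)) / 3 = -6.5/3 = -2.1667
  S[Z,Z] = ((0.5)·(0.5) + (0.5)·(0.5) + (-3.5)·(-3.5) + (2.5)·(2.5)) / 3 = 19/3 = 6.3333

S is symmetric (S[j,i] = S[i,j]). Assembling:

S = [[0.25, 0.9167, -0.8333],
 [0.9167, 4.25, -2.1667],
 [-0.8333, -2.1667, 6.3333]]


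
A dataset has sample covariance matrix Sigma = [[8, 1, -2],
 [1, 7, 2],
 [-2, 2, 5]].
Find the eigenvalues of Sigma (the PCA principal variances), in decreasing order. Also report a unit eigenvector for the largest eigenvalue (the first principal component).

Step 1 — characteristic polynomial p(λ) = det(λI - Sigma) = λ³ - tr·λ² + c_1·λ - det, where tr = trace, c_1 = sum of the principal 2×2 minors, det = det(Sigma):
  tr = 8 + 7 + 5 = 20,
  c_1 = (8·7 - (1)²) + (8·5 - (-2)²) + (7·5 - (2)²) = 55 + 36 + 31 = 122,
  det = 8·(7·5 - (2)²) - (1)·((1)·5 - (2)·(-2)) + (-2)·((1)·(2) - 7·(-2)) = 8·(31) - (1)·(9) + (-2)·(16) = 207.
  So p(λ) = λ³ - 20λ² + 122λ - 207.
Step 2 — look for an integer root (rational root theorem: any rational root is an integer divisor of 207). Testing λ = 9:
  p(9) = 729 - 1620 + 1098 - 207 = 0  ✓
  Dividing out (λ - 9): p(λ) = (λ - 9)(λ² - 11λ + 23).
Step 3 — remaining eigenvalues from the quadratic λ² - 11λ + 23 = 0:
  Δ = 11² - 4·23 = 121 - 92 = 29,  λ = (11 ± √29)/2 = (11 ± 5.3852)/2 ≈ 8.1926 or 2.8074.
  Sorted: λ_1 = 9,  λ_2 = 8.1926,  λ_3 = 2.8074  (check: sum = 20 = tr ✓).

Step 4 — unit eigenvector for λ_1 = 9: v spans the null space of (Sigma - λ_1 I), whose rows are
  r_1 = (-1, 1, -2),  r_2 = (1, -2, 2),  r_3 = (-2, 2, -4).
  v is orthogonal to every row, so take v ∝ r_1 × r_2 = ((1)·(2) - (-2)·(-2), (-2)·(1) - (-1)·(2), (-1)·(-2) - (1)·(1)) = (-2, 0, 1).
  Rescale (multiply by -1 so the first nonzero entry is positive): u = (2, 0, -1).
  ||u|| = √((2)² + (0)² + (-1)²) = √(5) ≈ 2.2361,  v_1 = u/||u|| ≈ (0.8944, 0, -0.4472) (||v_1|| = 1).

λ_1 = 9,  λ_2 = 8.1926,  λ_3 = 2.8074;  v_1 ≈ (0.8944, 0, -0.4472)


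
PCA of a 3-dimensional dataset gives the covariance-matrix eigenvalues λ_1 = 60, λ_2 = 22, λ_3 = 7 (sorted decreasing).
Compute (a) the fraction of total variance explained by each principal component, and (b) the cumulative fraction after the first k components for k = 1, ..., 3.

Step 1 — total variance = trace(Sigma) = Σ λ_i = 60 + 22 + 7 = 89.

Step 2 — fraction explained by component i = λ_i / Σ λ:
  PC1: 60/89 = 0.6742
  PC2: 22/89 = 0.2472
  PC3: 7/89 = 0.0787

Step 3 — cumulative fraction after k components = (λ_1 + ... + λ_k) / Σ λ:
  k = 1: 60/89 = 0.6742
  k = 2: (60 + 22)/89 = 82/89 = 0.9213
  k = 3: (60 + 22 + 7)/89 = 89/89 = 1

Summary (fraction, with percent):

explained: PC1 0.6742 (67.42%), PC2 0.2472 (24.72%), PC3 0.0787 (7.87%);  cumulative: 0.6742, 0.9213, 1


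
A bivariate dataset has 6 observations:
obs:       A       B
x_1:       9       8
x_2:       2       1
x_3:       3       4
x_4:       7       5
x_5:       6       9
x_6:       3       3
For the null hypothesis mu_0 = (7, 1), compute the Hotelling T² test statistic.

Step 1 — sample mean vector:
  mean(A) = (9 + 2 + 3 + 7 + 6 + 3) / 6 = 30/6 = 5
  mean(B) = (8 + 1 + 4 + 5 + 9 + 3) / 6 = 30/6 = 5
  x̄ = (5, 5),  deviation x̄ - mu_0 = (5, 5) - (7, 1) = (-2, 4).

Step 2 — sample covariance matrix, S[i,j] = (1/(n-1)) · Σ_k (x_{k,i} - mean_i) · (x_{k,j} - mean_j), divisor n-1 = 5:
  S[A,A] = ((4)·(4) + (-3)·(-3) + (-2)·(-2) + (2)·(2) + (1)·(1) + (-2)·(-2)) / 5 = 38/5 = 7.6
  S[A,B] = ((4)·(3) + (-3)·(-4) + (-2)·(-1) + (2)·(0) + (1)·(4) + (-2)·(-2)) / 5 = 34/5 = 6.8
  S[B,B] = ((3)·(3) + (-4)·(-4) + (-1)·(-1) + (0)·(0) + (4)·(4) + (-2)·(-2)) / 5 = 46/5 = 9.2
  S = [[7.6, 6.8],
 [6.8, 9.2]].

Step 3 — invert S. det(S) = 7.6·9.2 - (6.8)² = 23.68.
  S^{-1} = (1/det) · [[d, -b], [-b, a]] = [[0.3885, -0.2872],
 [-0.2872, 0.3209]].

Step 4 — quadratic form (x̄ - mu_0)^T · S^{-1} · (x̄ - mu_0):
  S^{-1} · (x̄ - mu_0) = (-1.9257, 1.8581),
  (x̄ - mu_0)^T · [...] = (-2)·(-1.9257) + (4)·(1.8581) = 11.2838.

Step 5 — scale by n: T² = 6 · 11.2838 = 67.7027.

T² ≈ 67.7027


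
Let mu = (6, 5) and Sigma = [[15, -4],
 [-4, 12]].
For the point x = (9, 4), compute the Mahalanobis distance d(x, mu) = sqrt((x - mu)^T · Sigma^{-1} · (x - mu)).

Step 1 — centre the observation: (x - mu) = (3, -1).

Step 2 — invert Sigma. det(Sigma) = 15·12 - (-4)² = 164.
  Sigma^{-1} = (1/det) · [[d, -b], [-b, a]] = [[0.0732, 0.0244],
 [0.0244, 0.0915]].

Step 3 — form the quadratic (x - mu)^T · Sigma^{-1} · (x - mu):
  Sigma^{-1} · (x - mu) = (0.1951, -0.0183).
  (x - mu)^T · [Sigma^{-1} · (x - mu)] = (3)·(0.1951) + (-1)·(-0.0183) = 0.6037.

Step 4 — take square root: d = √(0.6037) ≈ 0.777.

d(x, mu) = √(0.6037) ≈ 0.777


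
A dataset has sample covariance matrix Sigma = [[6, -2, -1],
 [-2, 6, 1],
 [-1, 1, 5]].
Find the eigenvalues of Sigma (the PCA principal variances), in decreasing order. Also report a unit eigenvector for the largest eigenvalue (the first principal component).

Step 1 — characteristic polynomial p(λ) = det(λI - Sigma) = λ³ - tr·λ² + c_1·λ - det, where tr = trace, c_1 = sum of the principal 2×2 minors, det = det(Sigma):
  tr = 6 + 6 + 5 = 17,
  c_1 = (6·6 - (-2)²) + (6·5 - (-1)²) + (6·5 - (1)²) = 32 + 29 + 29 = 90,
  det = 6·(6·5 - (1)²) - (-2)·((-2)·5 - (1)·(-1)) + (-1)·((-2)·(1) - 6·(-1)) = 6·(29) - (-2)·(-9) + (-1)·(4) = 152.
  So p(λ) = λ³ - 17λ² + 90λ - 152.
Step 2 — look for an integer root (rational root theorem: any rational root is an integer divisor of 152). Testing λ = 4:
  p(4) = 64 - 272 + 360 - 152 = 0  ✓
  Dividing out (λ - 4): p(λ) = (λ - 4)(λ² - 13λ + 38).
Step 3 — remaining eigenvalues from the quadratic λ² - 13λ + 38 = 0:
  Δ = 13² - 4·38 = 169 - 152 = 17,  λ = (13 ± √17)/2 = (13 ± 4.1231)/2 ≈ 8.5616 or 4.4384.
  Sorted: λ_1 = 8.5616,  λ_2 = 4.4384,  λ_3 = 4  (check: sum = 17 = tr ✓).

Step 4 — unit eigenvector for λ_1 ≈ 8.5616: v spans the null space of (Sigma - λ_1 I), whose rows are
  r_1 = (-2.5616, -2, -1),  r_2 = (-2, -2.5616, 1),  r_3 = (-1, 1, -3.5616).
  v is orthogonal to every row, so take v ∝ r_1 × r_2 = ((-2)·(1) - (-1)·(-2.5616), (-1)·(-2) - (-2.5616)·(1), (-2.5616)·(-2.5616) - (-2)·(-2)) ≈ (-4.5616, 4.5616, 2.5616).
  Rescale (multiply by -1 so the first nonzero entry is positive): u = (4.5616, -4.5616, -2.5616).
  ||u|| = √((4.5616)² + (-4.5616)² + (-2.5616)²) = √(48.1771) ≈ 6.941,  v_1 = u/||u|| ≈ (0.6572, -0.6572, -0.369) (||v_1|| = 1).

λ_1 = 8.5616,  λ_2 = 4.4384,  λ_3 = 4;  v_1 ≈ (0.6572, -0.6572, -0.369)


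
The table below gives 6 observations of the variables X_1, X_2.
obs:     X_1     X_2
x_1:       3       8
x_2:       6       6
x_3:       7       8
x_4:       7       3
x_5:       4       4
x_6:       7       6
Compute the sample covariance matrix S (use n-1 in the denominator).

Step 1 — column means:
  mean(X_1) = (3 + 6 + 7 + 7 + 4 + 7) / 6 = 34/6 = 5.6667
  mean(X_2) = (8 + 6 + 8 + 3 + 4 + 6) / 6 = 35/6 = 5.8333

Step 2 — sample covariance S[i,j] = (1/(n-1)) · Σ_k (x_{k,i} - mean_i) · (x_{k,j} - mean_j), with n-1 = 5.
  S[X_1,X_1] = ((-2.6667)·(-2.6667) + (0.3333)·(0.3333) + (1.3333)·(1.3333) + (1.3333)·(1.3333) + (-1.6667)·(-1.6667) + (1.3333)·(1.3333)) / 5 = 15.3333/5 = 3.0667
  S[X_1,X_2] = ((-2.6667)·(2.1667) + (0.3333)·(0.1667) + (1.3333)·(2.1667) + (1.3333)·(-2.8333) + (-1.6667)·(-1.8333) + (1.3333)·(0.1667)) / 5 = -3.3333/5 = -0.6667
  S[X_2,X_2] = ((2.1667)·(2.1667) + (0.1667)·(0.1667) + (2.1667)·(2.1667) + (-2.8333)·(-2.8333) + (-1.8333)·(-1.8333) + (0.1667)·(0.1667)) / 5 = 20.8333/5 = 4.1667

S is symmetric (S[j,i] = S[i,j]). Assembling:

S = [[3.0667, -0.6667],
 [-0.6667, 4.1667]]


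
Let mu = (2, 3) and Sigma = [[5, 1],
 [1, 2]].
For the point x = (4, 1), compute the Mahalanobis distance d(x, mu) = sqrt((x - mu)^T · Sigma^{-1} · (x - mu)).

Step 1 — centre the observation: (x - mu) = (2, -2).

Step 2 — invert Sigma. det(Sigma) = 5·2 - (1)² = 9.
  Sigma^{-1} = (1/det) · [[d, -b], [-b, a]] = [[0.2222, -0.1111],
 [-0.1111, 0.5556]].

Step 3 — form the quadratic (x - mu)^T · Sigma^{-1} · (x - mu):
  Sigma^{-1} · (x - mu) = (0.6667, -1.3333).
  (x - mu)^T · [Sigma^{-1} · (x - mu)] = (2)·(0.6667) + (-2)·(-1.3333) = 4.

Step 4 — take square root: d = √(4) ≈ 2.

d(x, mu) = √(4) ≈ 2


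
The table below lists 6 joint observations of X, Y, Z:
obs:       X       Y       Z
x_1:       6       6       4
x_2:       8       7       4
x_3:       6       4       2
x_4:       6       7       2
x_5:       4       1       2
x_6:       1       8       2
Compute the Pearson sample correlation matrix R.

Step 1 — column means:
  mean(X) = (6 + 8 + 6 + 6 + 4 + 1) / 6 = 31/6 = 5.1667
  mean(Y) = (6 + 7 + 4 + 7 + 1 + 8) / 6 = 33/6 = 5.5
  mean(Z) = (4 + 4 + 2 + 2 + 2 + 2) / 6 = 16/6 = 2.6667

Step 2 — sample variances and covariances s[i,j] = (1/(n-1)) · Σ_k (x_{k,i} - mean_i) · (x_{k,j} - mean_j), with n-1 = 5:
  s[X,X] = ((0.8333)·(0.8333) + (2.8333)·(2.8333) + (0.8333)·(0.8333) + (0.8333)·(0.8333) + (-1.1667)·(-1.1667) + (-4.1667)·(-4.1667)) / 5 = 28.8333/5 = 5.7667
  s[X,Y] = ((0.8333)·(0.5) + (2.8333)·(1.5) + (0.8333)·(-1.5) + (0.8333)·(1.5) + (-1.1667)·(-4.5) + (-4.1667)·(2.5)) / 5 = -0.5/5 = -0.1
  s[X,Z] = ((0.8333)·(1.3333) + (2.8333)·(1.3333) + (0.8333)·(-0.6667) + (0.8333)·(-0.6667) + (-1.1667)·(-0.6667) + (-4.1667)·(-0.6667)) / 5 = 7.3333/5 = 1.4667
  s[Y,Y] = ((0.5)·(0.5) + (1.5)·(1.5) + (-1.5)·(-1.5) + (1.5)·(1.5) + (-4.5)·(-4.5) + (2.5)·(2.5)) / 5 = 33.5/5 = 6.7
  s[Y,Z] = ((0.5)·(1.3333) + (1.5)·(1.3333) + (-1.5)·(-0.6667) + (1.5)·(-0.6667) + (-4.5)·(-0.6667) + (2.5)·(-0.6667)) / 5 = 4/5 = 0.8
  s[Z,Z] = ((1.3333)·(1.3333) + (1.3333)·(1.3333) + (-0.6667)·(-0.6667) + (-0.6667)·(-0.6667) + (-0.6667)·(-0.6667) + (-0.6667)·(-0.6667)) / 5 = 5.3333/5 = 1.0667
  Sample standard deviations s_i = √(s[i,i]):
  s(X) = √(5.7667) = 2.4014
  s(Y) = √(6.7) = 2.5884
  s(Z) = √(1.0667) = 1.0328

Step 3 — r_{ij} = s_{ij} / (s_i · s_j):
  r[X,X] = 1 (diagonal).
  r[X,Y] = -0.1 / (2.4014 · 2.5884) = -0.1 / 6.2158 = -0.0161
  r[X,Z] = 1.4667 / (2.4014 · 1.0328) = 1.4667 / 2.4801 = 0.5914
  r[Y,Y] = 1 (diagonal).
  r[Y,Z] = 0.8 / (2.5884 · 1.0328) = 0.8 / 2.6733 = 0.2993
  r[Z,Z] = 1 (diagonal).

R is symmetric with unit diagonal. Assembling:

R = [[1, -0.0161, 0.5914],
 [-0.0161, 1, 0.2993],
 [0.5914, 0.2993, 1]]


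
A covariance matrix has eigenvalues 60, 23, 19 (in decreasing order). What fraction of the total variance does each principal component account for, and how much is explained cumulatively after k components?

Step 1 — total variance = trace(Sigma) = Σ λ_i = 60 + 23 + 19 = 102.

Step 2 — fraction explained by component i = λ_i / Σ λ:
  PC1: 60/102 = 0.5882
  PC2: 23/102 = 0.2255
  PC3: 19/102 = 0.1863

Step 3 — cumulative fraction after k components = (λ_1 + ... + λ_k) / Σ λ:
  k = 1: 60/102 = 0.5882
  k = 2: (60 + 23)/102 = 83/102 = 0.8137
  k = 3: (60 + 23 + 19)/102 = 102/102 = 1

Summary (fraction, with percent):

explained: PC1 0.5882 (58.82%), PC2 0.2255 (22.55%), PC3 0.1863 (18.63%);  cumulative: 0.5882, 0.8137, 1


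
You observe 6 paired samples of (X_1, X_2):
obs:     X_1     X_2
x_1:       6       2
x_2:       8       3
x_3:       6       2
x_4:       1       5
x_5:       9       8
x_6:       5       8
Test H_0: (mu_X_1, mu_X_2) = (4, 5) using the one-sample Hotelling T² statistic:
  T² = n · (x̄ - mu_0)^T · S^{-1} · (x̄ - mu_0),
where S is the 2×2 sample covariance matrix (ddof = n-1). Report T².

Step 1 — sample mean vector:
  mean(X_1) = (6 + 8 + 6 + 1 + 9 + 5) / 6 = 35/6 = 5.8333
  mean(X_2) = (2 + 3 + 2 + 5 + 8 + 8) / 6 = 28/6 = 4.6667
  x̄ = (5.8333, 4.6667),  deviation x̄ - mu_0 = (5.8333, 4.6667) - (4, 5) = (1.8333, -0.3333).

Step 2 — sample covariance matrix, S[i,j] = (1/(n-1)) · Σ_k (x_{k,i} - mean_i) · (x_{k,j} - mean_j), divisor n-1 = 5:
  S[X_1,X_1] = ((0.1667)·(0.1667) + (2.1667)·(2.1667) + (0.1667)·(0.1667) + (-4.8333)·(-4.8333) + (3.1667)·(3.1667) + (-0.8333)·(-0.8333)) / 5 = 38.8333/5 = 7.7667
  S[X_1,X_2] = ((0.1667)·(-2.6667) + (2.1667)·(-1.6667) + (0.1667)·(-2.6667) + (-4.8333)·(0.3333) + (3.1667)·(3.3333) + (-0.8333)·(3.3333)) / 5 = 1.6667/5 = 0.3333
  S[X_2,X_2] = ((-2.6667)·(-2.6667) + (-1.6667)·(-1.6667) + (-2.6667)·(-2.6667) + (0.3333)·(0.3333) + (3.3333)·(3.3333) + (3.3333)·(3.3333)) / 5 = 39.3333/5 = 7.8667
  S = [[7.7667, 0.3333],
 [0.3333, 7.8667]].

Step 3 — invert S. det(S) = 7.7667·7.8667 - (0.3333)² = 60.9867.
  S^{-1} = (1/det) · [[d, -b], [-b, a]] = [[0.129, -0.0055],
 [-0.0055, 0.1274]].

Step 4 — quadratic form (x̄ - mu_0)^T · S^{-1} · (x̄ - mu_0):
  S^{-1} · (x̄ - mu_0) = (0.2383, -0.0525),
  (x̄ - mu_0)^T · [...] = (1.8333)·(0.2383) + (-0.3333)·(-0.0525) = 0.4544.

Step 5 — scale by n: T² = 6 · 0.4544 = 2.7263.

T² ≈ 2.7263


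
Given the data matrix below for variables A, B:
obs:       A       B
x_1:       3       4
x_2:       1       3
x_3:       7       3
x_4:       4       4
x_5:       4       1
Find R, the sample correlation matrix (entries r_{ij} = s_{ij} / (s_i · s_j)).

Step 1 — column means:
  mean(A) = (3 + 1 + 7 + 4 + 4) / 5 = 19/5 = 3.8
  mean(B) = (4 + 3 + 3 + 4 + 1) / 5 = 15/5 = 3

Step 2 — sample variances and covariances s[i,j] = (1/(n-1)) · Σ_k (x_{k,i} - mean_i) · (x_{k,j} - mean_j), with n-1 = 4:
  s[A,A] = ((-0.8)·(-0.8) + (-2.8)·(-2.8) + (3.2)·(3.2) + (0.2)·(0.2) + (0.2)·(0.2)) / 4 = 18.8/4 = 4.7
  s[A,B] = ((-0.8)·(1) + (-2.8)·(0) + (3.2)·(0) + (0.2)·(1) + (0.2)·(-2)) / 4 = -1/4 = -0.25
  s[B,B] = ((1)·(1) + (0)·(0) + (0)·(0) + (1)·(1) + (-2)·(-2)) / 4 = 6/4 = 1.5
  Sample standard deviations s_i = √(s[i,i]):
  s(A) = √(4.7) = 2.1679
  s(B) = √(1.5) = 1.2247

Step 3 — r_{ij} = s_{ij} / (s_i · s_j):
  r[A,A] = 1 (diagonal).
  r[A,B] = -0.25 / (2.1679 · 1.2247) = -0.25 / 2.6552 = -0.0942
  r[B,B] = 1 (diagonal).

R is symmetric with unit diagonal. Assembling:

R = [[1, -0.0942],
 [-0.0942, 1]]


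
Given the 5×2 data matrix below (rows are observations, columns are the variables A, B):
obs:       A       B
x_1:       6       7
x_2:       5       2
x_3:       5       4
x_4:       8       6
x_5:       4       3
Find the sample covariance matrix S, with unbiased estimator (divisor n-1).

Step 1 — column means:
  mean(A) = (6 + 5 + 5 + 8 + 4) / 5 = 28/5 = 5.6
  mean(B) = (7 + 2 + 4 + 6 + 3) / 5 = 22/5 = 4.4

Step 2 — sample covariance S[i,j] = (1/(n-1)) · Σ_k (x_{k,i} - mean_i) · (x_{k,j} - mean_j), with n-1 = 4.
  S[A,A] = ((0.4)·(0.4) + (-0.6)·(-0.6) + (-0.6)·(-0.6) + (2.4)·(2.4) + (-1.6)·(-1.6)) / 4 = 9.2/4 = 2.3
  S[A,B] = ((0.4)·(2.6) + (-0.6)·(-2.4) + (-0.6)·(-0.4) + (2.4)·(1.6) + (-1.6)·(-1.4)) / 4 = 8.8/4 = 2.2
  S[B,B] = ((2.6)·(2.6) + (-2.4)·(-2.4) + (-0.4)·(-0.4) + (1.6)·(1.6) + (-1.4)·(-1.4)) / 4 = 17.2/4 = 4.3

S is symmetric (S[j,i] = S[i,j]). Assembling:

S = [[2.3, 2.2],
 [2.2, 4.3]]


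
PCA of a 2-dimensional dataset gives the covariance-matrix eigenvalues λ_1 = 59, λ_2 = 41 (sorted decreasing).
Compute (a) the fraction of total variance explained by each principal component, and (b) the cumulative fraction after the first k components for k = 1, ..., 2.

Step 1 — total variance = trace(Sigma) = Σ λ_i = 59 + 41 = 100.

Step 2 — fraction explained by component i = λ_i / Σ λ:
  PC1: 59/100 = 0.59
  PC2: 41/100 = 0.41

Step 3 — cumulative fraction after k components = (λ_1 + ... + λ_k) / Σ λ:
  k = 1: 59/100 = 0.59
  k = 2: (59 + 41)/100 = 100/100 = 1

Summary (fraction, with percent):

explained: PC1 0.59 (59%), PC2 0.41 (41%);  cumulative: 0.59, 1
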